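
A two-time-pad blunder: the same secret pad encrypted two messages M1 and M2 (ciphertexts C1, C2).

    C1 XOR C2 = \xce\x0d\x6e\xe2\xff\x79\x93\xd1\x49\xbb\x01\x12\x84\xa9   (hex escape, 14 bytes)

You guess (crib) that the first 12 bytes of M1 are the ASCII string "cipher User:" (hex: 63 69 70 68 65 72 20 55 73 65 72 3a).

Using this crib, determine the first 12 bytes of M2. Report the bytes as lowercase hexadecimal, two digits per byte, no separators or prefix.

ad641e8a9a0bb3843ade7328

Since C1 ⊕ C2 = M1 ⊕ M2, XORing with the guessed M1 bytes yields the corresponding M2 bytes: M2 = (C1 ⊕ C2) ⊕ M1.
ce ^ 63 = ad
0d ^ 69 = 64
6e ^ 70 = 1e
e2 ^ 68 = 8a
ff ^ 65 = 9a
79 ^ 72 = 0b
93 ^ 20 = b3
d1 ^ 55 = 84
49 ^ 73 = 3a
bb ^ 65 = de
01 ^ 72 = 73
12 ^ 3a = 28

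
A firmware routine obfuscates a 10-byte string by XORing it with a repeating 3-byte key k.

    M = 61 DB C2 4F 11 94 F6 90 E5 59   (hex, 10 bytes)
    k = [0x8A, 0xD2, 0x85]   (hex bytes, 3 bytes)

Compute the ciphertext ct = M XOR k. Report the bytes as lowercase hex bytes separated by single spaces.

eb 09 47 c5 c3 11 7c 42 60 d3

The 3-byte key repeats, so the effective keystream is 8a d2 85 8a d2 85 8a d2 85 8a.
byte 0:  97 XOR 138 = 235
byte 1: 219 XOR 210 =   9
byte 2: 194 XOR 133 =  71
byte 3:  79 XOR 138 = 197
byte 4:  17 XOR 210 = 195
byte 5: 148 XOR 133 =  17
byte 6: 246 XOR 138 = 124
byte 7: 144 XOR 210 =  66
byte 8: 229 XOR 133 =  96
byte 9:  89 XOR 138 = 211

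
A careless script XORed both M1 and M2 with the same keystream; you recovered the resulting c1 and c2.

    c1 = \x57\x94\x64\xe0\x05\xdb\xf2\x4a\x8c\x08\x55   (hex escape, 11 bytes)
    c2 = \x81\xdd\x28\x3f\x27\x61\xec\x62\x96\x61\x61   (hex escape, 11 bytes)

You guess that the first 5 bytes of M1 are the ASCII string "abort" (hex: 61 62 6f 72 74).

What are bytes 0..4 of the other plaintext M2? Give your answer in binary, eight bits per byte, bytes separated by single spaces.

First, c1 ⊕ c2 = (M1 ⊕ K) ⊕ (M2 ⊕ K) = M1 ⊕ M2, so the key drops out. Then M2 = (M1 ⊕ M2) ⊕ M1 over the first 5 bytes.
byte 0: (57 XOR 81) XOR 61 = d6 XOR 61 = b7
byte 1: (94 XOR dd) XOR 62 = 49 XOR 62 = 2b
byte 2: (64 XOR 28) XOR 6f = 4c XOR 6f = 23
byte 3: (e0 XOR 3f) XOR 72 = df XOR 72 = ad
byte 4: (05 XOR 27) XOR 74 = 22 XOR 74 = 56

10110111 00101011 00100011 10101101 01010110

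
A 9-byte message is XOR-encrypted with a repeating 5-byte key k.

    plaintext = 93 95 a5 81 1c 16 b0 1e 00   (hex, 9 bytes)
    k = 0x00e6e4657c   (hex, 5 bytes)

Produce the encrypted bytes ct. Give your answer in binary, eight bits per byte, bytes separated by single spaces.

10010011 01110011 01000001 11100100 01100000 00010110 01010110 11111010 01100101

The 5-byte key repeats, so the effective keystream is 00 e6 e4 65 7c 00 e6 e4 65.
byte 0: 93 XOR 00 = 93
byte 1: 95 XOR e6 = 73
byte 2: a5 XOR e4 = 41
byte 3: 81 XOR 65 = e4
byte 4: 1c XOR 7c = 60
byte 5: 16 XOR 00 = 16
byte 6: b0 XOR e6 = 56
byte 7: 1e XOR e4 = fa
byte 8: 00 XOR 65 = 65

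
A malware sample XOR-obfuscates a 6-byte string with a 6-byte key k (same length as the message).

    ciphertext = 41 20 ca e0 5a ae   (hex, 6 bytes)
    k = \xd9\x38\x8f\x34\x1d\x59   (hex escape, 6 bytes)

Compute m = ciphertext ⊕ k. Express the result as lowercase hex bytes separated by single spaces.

byte 0: 41 ⊕ d9 = 98
byte 1: 20 ⊕ 38 = 18
byte 2: ca ⊕ 8f = 45
byte 3: e0 ⊕ 34 = d4
byte 4: 5a ⊕ 1d = 47
byte 5: ae ⊕ 59 = f7

98 18 45 d4 47 f7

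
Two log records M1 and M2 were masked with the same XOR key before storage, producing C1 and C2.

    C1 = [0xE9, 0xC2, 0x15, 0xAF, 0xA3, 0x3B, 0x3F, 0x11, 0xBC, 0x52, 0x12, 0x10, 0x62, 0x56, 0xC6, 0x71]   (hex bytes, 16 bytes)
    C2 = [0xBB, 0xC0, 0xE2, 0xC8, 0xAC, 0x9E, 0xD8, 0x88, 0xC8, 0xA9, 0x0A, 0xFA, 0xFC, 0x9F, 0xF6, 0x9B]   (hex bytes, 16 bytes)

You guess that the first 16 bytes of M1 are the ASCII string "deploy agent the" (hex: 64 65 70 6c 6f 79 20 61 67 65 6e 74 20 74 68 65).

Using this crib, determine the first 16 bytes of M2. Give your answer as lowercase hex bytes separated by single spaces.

First, C1 ⊕ C2 = (M1 ⊕ K) ⊕ (M2 ⊕ K) = M1 ⊕ M2, so the key drops out. Then M2 = (M1 ⊕ M2) ⊕ M1 over the first 16 bytes.
byte 0: (e9 ^ bb) ^ 64 = 52 ^ 64 = 36
byte 1: (c2 ^ c0) ^ 65 = 02 ^ 65 = 67
byte 2: (15 ^ e2) ^ 70 = f7 ^ 70 = 87
byte 3: (af ^ c8) ^ 6c = 67 ^ 6c = 0b
byte 4: (a3 ^ ac) ^ 6f = 0f ^ 6f = 60
byte 5: (3b ^ 9e) ^ 79 = a5 ^ 79 = dc
byte 6: (3f ^ d8) ^ 20 = e7 ^ 20 = c7
byte 7: (11 ^ 88) ^ 61 = 99 ^ 61 = f8
byte 8: (bc ^ c8) ^ 67 = 74 ^ 67 = 13
byte 9: (52 ^ a9) ^ 65 = fb ^ 65 = 9e
byte 10: (12 ^ 0a) ^ 6e = 18 ^ 6e = 76
byte 11: (10 ^ fa) ^ 74 = ea ^ 74 = 9e
byte 12: (62 ^ fc) ^ 20 = 9e ^ 20 = be
byte 13: (56 ^ 9f) ^ 74 = c9 ^ 74 = bd
byte 14: (c6 ^ f6) ^ 68 = 30 ^ 68 = 58
byte 15: (71 ^ 9b) ^ 65 = ea ^ 65 = 8f

36 67 87 0b 60 dc c7 f8 13 9e 76 9e be bd 58 8f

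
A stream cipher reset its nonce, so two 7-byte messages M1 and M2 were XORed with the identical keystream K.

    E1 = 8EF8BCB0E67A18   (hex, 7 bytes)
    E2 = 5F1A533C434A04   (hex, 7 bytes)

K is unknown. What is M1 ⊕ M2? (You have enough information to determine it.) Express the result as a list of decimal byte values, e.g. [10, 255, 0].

[209, 226, 239, 140, 165, 48, 28]

E1 ⊕ E2 = (M1 ⊕ K) ⊕ (M2 ⊕ K) = M1 ⊕ M2 — the shared key cancels under XOR.
142 xor  95 = 209
248 xor  26 = 226
188 xor  83 = 239
176 xor  60 = 140
230 xor  67 = 165
122 xor  74 =  48
 24 xor   4 =  28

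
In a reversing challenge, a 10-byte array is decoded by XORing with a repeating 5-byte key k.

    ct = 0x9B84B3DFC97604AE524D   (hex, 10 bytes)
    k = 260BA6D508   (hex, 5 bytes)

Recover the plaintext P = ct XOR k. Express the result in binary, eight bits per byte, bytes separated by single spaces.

10111101 10001111 00010101 00001010 11000001 01010000 00001111 00001000 10000111 01000101

The 5-byte key repeats, so the effective keystream is 26 0b a6 d5 08 26 0b a6 d5 08.
byte 0: 9b ^ 26 = bd
byte 1: 84 ^ 0b = 8f
byte 2: b3 ^ a6 = 15
byte 3: df ^ d5 = 0a
byte 4: c9 ^ 08 = c1
byte 5: 76 ^ 26 = 50
byte 6: 04 ^ 0b = 0f
byte 7: ae ^ a6 = 08
byte 8: 52 ^ d5 = 87
byte 9: 4d ^ 08 = 45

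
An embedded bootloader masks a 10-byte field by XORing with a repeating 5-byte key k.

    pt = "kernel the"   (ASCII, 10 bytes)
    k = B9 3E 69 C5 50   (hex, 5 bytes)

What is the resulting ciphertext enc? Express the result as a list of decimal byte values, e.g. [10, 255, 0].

[210, 91, 27, 171, 53, 213, 30, 29, 173, 53]

The 5-byte key repeats, so the effective keystream is b9 3e 69 c5 50 b9 3e 69 c5 50.
byte 0: 6b xor b9 = d2
byte 1: 65 xor 3e = 5b
byte 2: 72 xor 69 = 1b
byte 3: 6e xor c5 = ab
byte 4: 65 xor 50 = 35
byte 5: 6c xor b9 = d5
byte 6: 20 xor 3e = 1e
byte 7: 74 xor 69 = 1d
byte 8: 68 xor c5 = ad
byte 9: 65 xor 50 = 35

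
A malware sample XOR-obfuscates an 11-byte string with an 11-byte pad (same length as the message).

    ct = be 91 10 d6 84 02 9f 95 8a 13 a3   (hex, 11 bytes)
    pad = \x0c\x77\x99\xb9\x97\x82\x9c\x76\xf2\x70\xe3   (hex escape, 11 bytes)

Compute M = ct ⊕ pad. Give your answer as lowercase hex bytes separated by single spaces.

b2 e6 89 6f 13 80 03 e3 78 63 40

be ^ 0c = b2
91 ^ 77 = e6
10 ^ 99 = 89
d6 ^ b9 = 6f
84 ^ 97 = 13
02 ^ 82 = 80
9f ^ 9c = 03
95 ^ 76 = e3
8a ^ f2 = 78
13 ^ 70 = 63
a3 ^ e3 = 40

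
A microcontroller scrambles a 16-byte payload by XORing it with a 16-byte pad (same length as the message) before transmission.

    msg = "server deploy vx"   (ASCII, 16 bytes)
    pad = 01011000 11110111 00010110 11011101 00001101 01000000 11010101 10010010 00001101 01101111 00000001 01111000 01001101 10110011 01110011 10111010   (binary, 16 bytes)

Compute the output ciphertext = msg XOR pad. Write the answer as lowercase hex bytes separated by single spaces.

73 ^ 58 = 2b
65 ^ f7 = 92
72 ^ 16 = 64
76 ^ dd = ab
65 ^ 0d = 68
72 ^ 40 = 32
20 ^ d5 = f5
64 ^ 92 = f6
65 ^ 0d = 68
70 ^ 6f = 1f
6c ^ 01 = 6d
6f ^ 78 = 17
79 ^ 4d = 34
20 ^ b3 = 93
76 ^ 73 = 05
78 ^ ba = c2

2b 92 64 ab 68 32 f5 f6 68 1f 6d 17 34 93 05 c2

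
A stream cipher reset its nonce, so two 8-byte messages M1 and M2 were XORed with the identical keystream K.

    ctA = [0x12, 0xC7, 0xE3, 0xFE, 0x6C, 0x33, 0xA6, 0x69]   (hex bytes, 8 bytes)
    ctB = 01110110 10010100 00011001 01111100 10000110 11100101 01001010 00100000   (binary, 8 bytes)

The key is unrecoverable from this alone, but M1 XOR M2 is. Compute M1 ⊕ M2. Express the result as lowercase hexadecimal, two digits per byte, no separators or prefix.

6453fa82ead6ec49

ctA ⊕ ctB = (M1 ⊕ K) ⊕ (M2 ⊕ K) = M1 ⊕ M2 — the shared key cancels under XOR.
 18 xor 118 = 100
199 xor 148 =  83
227 xor  25 = 250
254 xor 124 = 130
108 xor 134 = 234
 51 xor 229 = 214
166 xor  74 = 236
105 xor  32 =  73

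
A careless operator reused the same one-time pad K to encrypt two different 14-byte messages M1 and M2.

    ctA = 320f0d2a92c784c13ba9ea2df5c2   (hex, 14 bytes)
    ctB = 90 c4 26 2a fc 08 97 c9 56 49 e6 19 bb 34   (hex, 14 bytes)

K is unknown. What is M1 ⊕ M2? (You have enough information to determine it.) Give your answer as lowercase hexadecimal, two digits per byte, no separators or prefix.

a2cb2b006ecf13086de00c344ef6

ctA ⊕ ctB = (M1 ⊕ K) ⊕ (M2 ⊕ K) = M1 ⊕ M2 — the shared key cancels under XOR.
32 ⊕ 90 = a2
0f ⊕ c4 = cb
0d ⊕ 26 = 2b
2a ⊕ 2a = 00
92 ⊕ fc = 6e
c7 ⊕ 08 = cf
84 ⊕ 97 = 13
c1 ⊕ c9 = 08
3b ⊕ 56 = 6d
a9 ⊕ 49 = e0
ea ⊕ e6 = 0c
2d ⊕ 19 = 34
f5 ⊕ bb = 4e
c2 ⊕ 34 = f6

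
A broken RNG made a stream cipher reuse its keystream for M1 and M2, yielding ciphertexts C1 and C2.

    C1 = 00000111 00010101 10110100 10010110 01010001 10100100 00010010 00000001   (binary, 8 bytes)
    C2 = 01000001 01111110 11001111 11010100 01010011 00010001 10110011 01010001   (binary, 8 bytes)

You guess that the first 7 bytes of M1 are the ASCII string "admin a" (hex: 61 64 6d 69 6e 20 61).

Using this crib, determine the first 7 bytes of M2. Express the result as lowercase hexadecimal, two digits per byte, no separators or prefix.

First, C1 ⊕ C2 = (M1 ⊕ K) ⊕ (M2 ⊕ K) = M1 ⊕ M2, so the key drops out. Then M2 = (M1 ⊕ M2) ⊕ M1 over the first 7 bytes.
byte 0: (07 ^ 41) ^ 61 = 46 ^ 61 = 27
byte 1: (15 ^ 7e) ^ 64 = 6b ^ 64 = 0f
byte 2: (b4 ^ cf) ^ 6d = 7b ^ 6d = 16
byte 3: (96 ^ d4) ^ 69 = 42 ^ 69 = 2b
byte 4: (51 ^ 53) ^ 6e = 02 ^ 6e = 6c
byte 5: (a4 ^ 11) ^ 20 = b5 ^ 20 = 95
byte 6: (12 ^ b3) ^ 61 = a1 ^ 61 = c0

270f162b6c95c0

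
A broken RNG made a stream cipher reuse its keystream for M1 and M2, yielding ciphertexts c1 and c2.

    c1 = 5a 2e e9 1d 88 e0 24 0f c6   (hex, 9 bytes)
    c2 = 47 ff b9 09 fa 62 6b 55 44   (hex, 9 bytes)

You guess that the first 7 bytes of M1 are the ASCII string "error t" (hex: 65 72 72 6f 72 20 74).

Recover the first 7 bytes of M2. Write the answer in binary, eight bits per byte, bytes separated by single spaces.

01111000 10100011 00100010 01111011 00000000 10100010 00111011

First, c1 ⊕ c2 = (M1 ⊕ K) ⊕ (M2 ⊕ K) = M1 ⊕ M2, so the key drops out. Then M2 = (M1 ⊕ M2) ⊕ M1 over the first 7 bytes.
byte 0: (5a XOR 47) XOR 65 = 1d XOR 65 = 78
byte 1: (2e XOR ff) XOR 72 = d1 XOR 72 = a3
byte 2: (e9 XOR b9) XOR 72 = 50 XOR 72 = 22
byte 3: (1d XOR 09) XOR 6f = 14 XOR 6f = 7b
byte 4: (88 XOR fa) XOR 72 = 72 XOR 72 = 00
byte 5: (e0 XOR 62) XOR 20 = 82 XOR 20 = a2
byte 6: (24 XOR 6b) XOR 74 = 4f XOR 74 = 3b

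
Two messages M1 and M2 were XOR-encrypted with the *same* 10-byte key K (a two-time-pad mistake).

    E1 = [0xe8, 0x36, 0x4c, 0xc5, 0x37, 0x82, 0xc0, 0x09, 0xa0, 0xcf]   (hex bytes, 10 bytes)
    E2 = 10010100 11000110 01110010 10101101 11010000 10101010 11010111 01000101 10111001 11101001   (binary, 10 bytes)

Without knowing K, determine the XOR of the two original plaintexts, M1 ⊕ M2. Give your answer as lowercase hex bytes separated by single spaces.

E1 ⊕ E2 = (M1 ⊕ K) ⊕ (M2 ⊕ K) = M1 ⊕ M2 — the shared key cancels under XOR.
e8 ⊕ 94 = 7c
36 ⊕ c6 = f0
4c ⊕ 72 = 3e
c5 ⊕ ad = 68
37 ⊕ d0 = e7
82 ⊕ aa = 28
c0 ⊕ d7 = 17
09 ⊕ 45 = 4c
a0 ⊕ b9 = 19
cf ⊕ e9 = 26

7c f0 3e 68 e7 28 17 4c 19 26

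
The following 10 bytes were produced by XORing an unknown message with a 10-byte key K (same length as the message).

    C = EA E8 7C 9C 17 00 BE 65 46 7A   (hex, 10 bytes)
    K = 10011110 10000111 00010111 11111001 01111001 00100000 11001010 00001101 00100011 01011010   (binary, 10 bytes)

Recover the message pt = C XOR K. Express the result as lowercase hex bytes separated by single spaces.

74 6f 6b 65 6e 20 74 68 65 20

XOR is its own inverse, so applying the key byte-wise gives the result directly.
byte 0: 11101010 ^ 10011110 = 01110100
byte 1: 11101000 ^ 10000111 = 01101111
byte 2: 01111100 ^ 00010111 = 01101011
byte 3: 10011100 ^ 11111001 = 01100101
byte 4: 00010111 ^ 01111001 = 01101110
byte 5: 00000000 ^ 00100000 = 00100000
byte 6: 10111110 ^ 11001010 = 01110100
byte 7: 01100101 ^ 00001101 = 01101000
byte 8: 01000110 ^ 00100011 = 01100101
byte 9: 01111010 ^ 01011010 = 00100000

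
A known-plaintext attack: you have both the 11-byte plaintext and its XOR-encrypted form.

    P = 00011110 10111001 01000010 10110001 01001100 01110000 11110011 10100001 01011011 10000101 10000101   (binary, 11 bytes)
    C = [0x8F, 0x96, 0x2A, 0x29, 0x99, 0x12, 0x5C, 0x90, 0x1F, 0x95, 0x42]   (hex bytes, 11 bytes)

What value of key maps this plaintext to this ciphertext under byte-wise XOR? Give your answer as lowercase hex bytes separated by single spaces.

Since C = P ⊕ key, XORing both sides with P gives key = P ⊕ C.
1e xor 8f = 91
b9 xor 96 = 2f
42 xor 2a = 68
b1 xor 29 = 98
4c xor 99 = d5
70 xor 12 = 62
f3 xor 5c = af
a1 xor 90 = 31
5b xor 1f = 44
85 xor 95 = 10
85 xor 42 = c7

91 2f 68 98 d5 62 af 31 44 10 c7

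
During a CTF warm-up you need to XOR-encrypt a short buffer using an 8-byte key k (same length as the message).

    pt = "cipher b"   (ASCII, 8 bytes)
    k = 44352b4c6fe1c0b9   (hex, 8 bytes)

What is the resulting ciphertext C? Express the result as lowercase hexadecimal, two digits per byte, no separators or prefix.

XOR is its own inverse, so applying the key byte-wise gives the result directly.
byte 0:  99 ⊕  68 =  39
byte 1: 105 ⊕  53 =  92
byte 2: 112 ⊕  43 =  91
byte 3: 104 ⊕  76 =  36
byte 4: 101 ⊕ 111 =  10
byte 5: 114 ⊕ 225 = 147
byte 6:  32 ⊕ 192 = 224
byte 7:  98 ⊕ 185 = 219

275c5b240a93e0db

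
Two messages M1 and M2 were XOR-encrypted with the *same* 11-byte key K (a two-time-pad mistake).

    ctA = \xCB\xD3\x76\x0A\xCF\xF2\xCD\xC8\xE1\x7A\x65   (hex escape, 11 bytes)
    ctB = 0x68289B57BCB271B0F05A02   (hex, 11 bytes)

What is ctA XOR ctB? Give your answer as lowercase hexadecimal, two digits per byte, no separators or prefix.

ctA ⊕ ctB = (M1 ⊕ K) ⊕ (M2 ⊕ K) = M1 ⊕ M2 — the shared key cancels under XOR.
byte 0: cb xor 68 = a3
byte 1: d3 xor 28 = fb
byte 2: 76 xor 9b = ed
byte 3: 0a xor 57 = 5d
byte 4: cf xor bc = 73
byte 5: f2 xor b2 = 40
byte 6: cd xor 71 = bc
byte 7: c8 xor b0 = 78
byte 8: e1 xor f0 = 11
byte 9: 7a xor 5a = 20
byte 10: 65 xor 02 = 67

a3fbed5d7340bc78112067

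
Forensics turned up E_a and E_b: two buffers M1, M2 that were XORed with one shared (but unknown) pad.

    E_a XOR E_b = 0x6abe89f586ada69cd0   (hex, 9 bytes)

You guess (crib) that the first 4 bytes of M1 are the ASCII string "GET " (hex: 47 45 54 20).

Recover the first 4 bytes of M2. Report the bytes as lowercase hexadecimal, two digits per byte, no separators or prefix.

2dfbddd5

Since E_a ⊕ E_b = M1 ⊕ M2, XORing with the guessed M1 bytes yields the corresponding M2 bytes: M2 = (E_a ⊕ E_b) ⊕ M1.
byte 0: 106 ⊕  71 =  45
byte 1: 190 ⊕  69 = 251
byte 2: 137 ⊕  84 = 221
byte 3: 245 ⊕  32 = 213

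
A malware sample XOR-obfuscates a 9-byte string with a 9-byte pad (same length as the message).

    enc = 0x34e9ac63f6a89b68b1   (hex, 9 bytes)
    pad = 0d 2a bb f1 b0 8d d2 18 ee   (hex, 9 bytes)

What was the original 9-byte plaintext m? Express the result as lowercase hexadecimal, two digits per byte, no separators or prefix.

39c31792462549705f

XOR is its own inverse, so applying the key byte-wise gives the result directly.
34 ⊕ 0d = 39
e9 ⊕ 2a = c3
ac ⊕ bb = 17
63 ⊕ f1 = 92
f6 ⊕ b0 = 46
a8 ⊕ 8d = 25
9b ⊕ d2 = 49
68 ⊕ 18 = 70
b1 ⊕ ee = 5f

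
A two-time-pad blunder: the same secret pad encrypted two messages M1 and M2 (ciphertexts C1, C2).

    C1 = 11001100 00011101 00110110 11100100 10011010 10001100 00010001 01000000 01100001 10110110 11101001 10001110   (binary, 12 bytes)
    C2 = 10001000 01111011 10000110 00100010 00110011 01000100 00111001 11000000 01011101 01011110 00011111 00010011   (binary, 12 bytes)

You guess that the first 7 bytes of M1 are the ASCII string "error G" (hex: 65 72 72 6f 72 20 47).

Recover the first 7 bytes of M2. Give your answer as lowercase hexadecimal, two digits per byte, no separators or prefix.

First, C1 ⊕ C2 = (M1 ⊕ K) ⊕ (M2 ⊕ K) = M1 ⊕ M2, so the key drops out. Then M2 = (M1 ⊕ M2) ⊕ M1 over the first 7 bytes.
byte 0: (cc xor 88) xor 65 = 44 xor 65 = 21
byte 1: (1d xor 7b) xor 72 = 66 xor 72 = 14
byte 2: (36 xor 86) xor 72 = b0 xor 72 = c2
byte 3: (e4 xor 22) xor 6f = c6 xor 6f = a9
byte 4: (9a xor 33) xor 72 = a9 xor 72 = db
byte 5: (8c xor 44) xor 20 = c8 xor 20 = e8
byte 6: (11 xor 39) xor 47 = 28 xor 47 = 6f

2114c2a9dbe86f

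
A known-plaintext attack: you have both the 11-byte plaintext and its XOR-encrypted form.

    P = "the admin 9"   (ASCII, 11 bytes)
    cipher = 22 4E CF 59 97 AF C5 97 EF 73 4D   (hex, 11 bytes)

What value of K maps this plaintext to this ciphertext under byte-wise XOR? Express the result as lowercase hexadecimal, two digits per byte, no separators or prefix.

Since cipher = P ⊕ K, XORing both sides with P gives K = P ⊕ cipher.
74 ^ 22 = 56
68 ^ 4e = 26
65 ^ cf = aa
20 ^ 59 = 79
61 ^ 97 = f6
64 ^ af = cb
6d ^ c5 = a8
69 ^ 97 = fe
6e ^ ef = 81
20 ^ 73 = 53
39 ^ 4d = 74

5626aa79f6cba8fe815374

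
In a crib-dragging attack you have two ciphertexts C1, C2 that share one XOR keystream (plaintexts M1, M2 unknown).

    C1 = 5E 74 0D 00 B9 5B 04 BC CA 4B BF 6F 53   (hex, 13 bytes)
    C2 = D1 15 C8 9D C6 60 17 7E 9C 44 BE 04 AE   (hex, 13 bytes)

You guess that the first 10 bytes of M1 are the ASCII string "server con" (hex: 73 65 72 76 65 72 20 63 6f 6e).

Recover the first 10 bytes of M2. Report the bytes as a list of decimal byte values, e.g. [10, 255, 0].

[252, 4, 183, 235, 26, 73, 51, 161, 57, 97]

First, C1 ⊕ C2 = (M1 ⊕ K) ⊕ (M2 ⊕ K) = M1 ⊕ M2, so the key drops out. Then M2 = (M1 ⊕ M2) ⊕ M1 over the first 10 bytes.
byte 0: (5e ⊕ d1) ⊕ 73 = 8f ⊕ 73 = fc
byte 1: (74 ⊕ 15) ⊕ 65 = 61 ⊕ 65 = 04
byte 2: (0d ⊕ c8) ⊕ 72 = c5 ⊕ 72 = b7
byte 3: (00 ⊕ 9d) ⊕ 76 = 9d ⊕ 76 = eb
byte 4: (b9 ⊕ c6) ⊕ 65 = 7f ⊕ 65 = 1a
byte 5: (5b ⊕ 60) ⊕ 72 = 3b ⊕ 72 = 49
byte 6: (04 ⊕ 17) ⊕ 20 = 13 ⊕ 20 = 33
byte 7: (bc ⊕ 7e) ⊕ 63 = c2 ⊕ 63 = a1
byte 8: (ca ⊕ 9c) ⊕ 6f = 56 ⊕ 6f = 39
byte 9: (4b ⊕ 44) ⊕ 6e = 0f ⊕ 6e = 61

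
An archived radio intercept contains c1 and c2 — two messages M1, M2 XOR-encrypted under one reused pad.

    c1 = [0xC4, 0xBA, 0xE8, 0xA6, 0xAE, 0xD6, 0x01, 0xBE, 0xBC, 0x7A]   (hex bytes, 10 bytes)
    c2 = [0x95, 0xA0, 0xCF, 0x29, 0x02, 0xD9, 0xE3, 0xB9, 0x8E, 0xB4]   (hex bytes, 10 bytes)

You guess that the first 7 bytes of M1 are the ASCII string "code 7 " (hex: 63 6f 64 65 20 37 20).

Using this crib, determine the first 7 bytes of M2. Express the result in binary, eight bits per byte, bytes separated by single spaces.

First, c1 ⊕ c2 = (M1 ⊕ K) ⊕ (M2 ⊕ K) = M1 ⊕ M2, so the key drops out. Then M2 = (M1 ⊕ M2) ⊕ M1 over the first 7 bytes.
byte 0: (c4 ^ 95) ^ 63 = 51 ^ 63 = 32
byte 1: (ba ^ a0) ^ 6f = 1a ^ 6f = 75
byte 2: (e8 ^ cf) ^ 64 = 27 ^ 64 = 43
byte 3: (a6 ^ 29) ^ 65 = 8f ^ 65 = ea
byte 4: (ae ^ 02) ^ 20 = ac ^ 20 = 8c
byte 5: (d6 ^ d9) ^ 37 = 0f ^ 37 = 38
byte 6: (01 ^ e3) ^ 20 = e2 ^ 20 = c2

00110010 01110101 01000011 11101010 10001100 00111000 11000010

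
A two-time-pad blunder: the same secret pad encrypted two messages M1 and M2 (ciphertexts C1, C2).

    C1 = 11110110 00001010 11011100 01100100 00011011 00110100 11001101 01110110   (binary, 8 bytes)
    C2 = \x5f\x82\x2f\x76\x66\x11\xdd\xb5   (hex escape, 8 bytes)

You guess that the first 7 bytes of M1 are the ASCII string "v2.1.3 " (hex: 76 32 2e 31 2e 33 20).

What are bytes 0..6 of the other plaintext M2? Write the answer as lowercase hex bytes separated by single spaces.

First, C1 ⊕ C2 = (M1 ⊕ K) ⊕ (M2 ⊕ K) = M1 ⊕ M2, so the key drops out. Then M2 = (M1 ⊕ M2) ⊕ M1 over the first 7 bytes.
byte 0: (f6 ^ 5f) ^ 76 = a9 ^ 76 = df
byte 1: (0a ^ 82) ^ 32 = 88 ^ 32 = ba
byte 2: (dc ^ 2f) ^ 2e = f3 ^ 2e = dd
byte 3: (64 ^ 76) ^ 31 = 12 ^ 31 = 23
byte 4: (1b ^ 66) ^ 2e = 7d ^ 2e = 53
byte 5: (34 ^ 11) ^ 33 = 25 ^ 33 = 16
byte 6: (cd ^ dd) ^ 20 = 10 ^ 20 = 30

df ba dd 23 53 16 30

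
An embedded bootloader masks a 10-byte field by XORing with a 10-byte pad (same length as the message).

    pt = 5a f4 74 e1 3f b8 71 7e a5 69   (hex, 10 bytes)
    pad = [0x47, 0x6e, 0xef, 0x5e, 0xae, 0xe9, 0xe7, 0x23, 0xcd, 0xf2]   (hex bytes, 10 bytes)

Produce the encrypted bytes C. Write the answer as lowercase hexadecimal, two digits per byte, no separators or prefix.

XOR is its own inverse, so applying the key byte-wise gives the result directly.
5a ⊕ 47 = 1d
f4 ⊕ 6e = 9a
74 ⊕ ef = 9b
e1 ⊕ 5e = bf
3f ⊕ ae = 91
b8 ⊕ e9 = 51
71 ⊕ e7 = 96
7e ⊕ 23 = 5d
a5 ⊕ cd = 68
69 ⊕ f2 = 9b

1d9a9bbf9151965d689b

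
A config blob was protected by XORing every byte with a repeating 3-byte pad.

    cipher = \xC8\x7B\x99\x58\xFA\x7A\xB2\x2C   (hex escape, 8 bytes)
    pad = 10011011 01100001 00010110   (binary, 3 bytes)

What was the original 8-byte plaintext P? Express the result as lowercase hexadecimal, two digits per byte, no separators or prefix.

531a8fc39b6c294d

The 3-byte key repeats, so the effective keystream is 9b 61 16 9b 61 16 9b 61.
byte 0: c8 ^ 9b = 53
byte 1: 7b ^ 61 = 1a
byte 2: 99 ^ 16 = 8f
byte 3: 58 ^ 9b = c3
byte 4: fa ^ 61 = 9b
byte 5: 7a ^ 16 = 6c
byte 6: b2 ^ 9b = 29
byte 7: 2c ^ 61 = 4d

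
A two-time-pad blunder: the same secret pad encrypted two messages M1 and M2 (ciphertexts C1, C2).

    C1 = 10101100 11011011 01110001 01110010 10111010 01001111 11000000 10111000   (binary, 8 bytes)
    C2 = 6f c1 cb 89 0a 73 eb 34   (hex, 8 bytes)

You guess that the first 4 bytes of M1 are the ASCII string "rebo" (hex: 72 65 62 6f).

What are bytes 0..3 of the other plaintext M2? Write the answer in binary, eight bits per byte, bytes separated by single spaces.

10110001 01111111 11011000 10010100

First, C1 ⊕ C2 = (M1 ⊕ K) ⊕ (M2 ⊕ K) = M1 ⊕ M2, so the key drops out. Then M2 = (M1 ⊕ M2) ⊕ M1 over the first 4 bytes.
byte 0: (ac ^ 6f) ^ 72 = c3 ^ 72 = b1
byte 1: (db ^ c1) ^ 65 = 1a ^ 65 = 7f
byte 2: (71 ^ cb) ^ 62 = ba ^ 62 = d8
byte 3: (72 ^ 89) ^ 6f = fb ^ 6f = 94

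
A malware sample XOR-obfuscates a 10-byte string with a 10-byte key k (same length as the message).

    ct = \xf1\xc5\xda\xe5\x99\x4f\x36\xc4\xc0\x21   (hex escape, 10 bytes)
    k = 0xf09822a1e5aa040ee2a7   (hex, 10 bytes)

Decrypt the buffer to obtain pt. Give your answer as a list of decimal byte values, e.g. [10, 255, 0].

11110001 ^ 11110000 = 00000001
11000101 ^ 10011000 = 01011101
11011010 ^ 00100010 = 11111000
11100101 ^ 10100001 = 01000100
10011001 ^ 11100101 = 01111100
01001111 ^ 10101010 = 11100101
00110110 ^ 00000100 = 00110010
11000100 ^ 00001110 = 11001010
11000000 ^ 11100010 = 00100010
00100001 ^ 10100111 = 10000110

[1, 93, 248, 68, 124, 229, 50, 202, 34, 134]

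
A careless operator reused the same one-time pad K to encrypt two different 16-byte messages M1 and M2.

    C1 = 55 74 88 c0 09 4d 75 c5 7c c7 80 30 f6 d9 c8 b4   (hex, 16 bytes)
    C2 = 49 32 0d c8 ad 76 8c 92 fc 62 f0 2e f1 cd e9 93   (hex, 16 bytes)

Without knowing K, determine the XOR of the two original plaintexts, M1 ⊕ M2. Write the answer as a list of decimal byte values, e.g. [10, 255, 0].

C1 ⊕ C2 = (M1 ⊕ K) ⊕ (M2 ⊕ K) = M1 ⊕ M2 — the shared key cancels under XOR.
55 ^ 49 = 1c
74 ^ 32 = 46
88 ^ 0d = 85
c0 ^ c8 = 08
09 ^ ad = a4
4d ^ 76 = 3b
75 ^ 8c = f9
c5 ^ 92 = 57
7c ^ fc = 80
c7 ^ 62 = a5
80 ^ f0 = 70
30 ^ 2e = 1e
f6 ^ f1 = 07
d9 ^ cd = 14
c8 ^ e9 = 21
b4 ^ 93 = 27

[28, 70, 133, 8, 164, 59, 249, 87, 128, 165, 112, 30, 7, 20, 33, 39]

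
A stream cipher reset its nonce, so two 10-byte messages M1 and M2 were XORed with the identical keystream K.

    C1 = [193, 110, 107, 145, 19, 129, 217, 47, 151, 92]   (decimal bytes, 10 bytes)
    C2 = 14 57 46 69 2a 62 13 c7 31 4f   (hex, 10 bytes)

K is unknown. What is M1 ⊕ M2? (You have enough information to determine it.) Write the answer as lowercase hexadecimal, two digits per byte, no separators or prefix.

d5392df839e3cae8a613

C1 ⊕ C2 = (M1 ⊕ K) ⊕ (M2 ⊕ K) = M1 ⊕ M2 — the shared key cancels under XOR.
11000001 xor 00010100 = 11010101
01101110 xor 01010111 = 00111001
01101011 xor 01000110 = 00101101
10010001 xor 01101001 = 11111000
00010011 xor 00101010 = 00111001
10000001 xor 01100010 = 11100011
11011001 xor 00010011 = 11001010
00101111 xor 11000111 = 11101000
10010111 xor 00110001 = 10100110
01011100 xor 01001111 = 00010011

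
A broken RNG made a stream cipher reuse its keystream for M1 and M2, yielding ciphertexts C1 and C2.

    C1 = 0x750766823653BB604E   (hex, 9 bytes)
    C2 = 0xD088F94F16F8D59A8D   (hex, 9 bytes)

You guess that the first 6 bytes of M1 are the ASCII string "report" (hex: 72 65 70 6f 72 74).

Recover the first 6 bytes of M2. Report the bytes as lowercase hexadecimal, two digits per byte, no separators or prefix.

d7eaefa252df

First, C1 ⊕ C2 = (M1 ⊕ K) ⊕ (M2 ⊕ K) = M1 ⊕ M2, so the key drops out. Then M2 = (M1 ⊕ M2) ⊕ M1 over the first 6 bytes.
byte 0: (75 ^ d0) ^ 72 = a5 ^ 72 = d7
byte 1: (07 ^ 88) ^ 65 = 8f ^ 65 = ea
byte 2: (66 ^ f9) ^ 70 = 9f ^ 70 = ef
byte 3: (82 ^ 4f) ^ 6f = cd ^ 6f = a2
byte 4: (36 ^ 16) ^ 72 = 20 ^ 72 = 52
byte 5: (53 ^ f8) ^ 74 = ab ^ 74 = df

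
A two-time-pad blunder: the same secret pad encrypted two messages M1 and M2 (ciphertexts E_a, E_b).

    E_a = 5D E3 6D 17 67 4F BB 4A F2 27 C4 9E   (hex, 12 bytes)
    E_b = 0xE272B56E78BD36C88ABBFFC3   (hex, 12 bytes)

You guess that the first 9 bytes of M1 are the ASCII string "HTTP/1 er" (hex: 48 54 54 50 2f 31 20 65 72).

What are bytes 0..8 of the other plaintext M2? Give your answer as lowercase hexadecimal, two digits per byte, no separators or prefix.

f7c58c2930c3ade70a

First, E_a ⊕ E_b = (M1 ⊕ K) ⊕ (M2 ⊕ K) = M1 ⊕ M2, so the key drops out. Then M2 = (M1 ⊕ M2) ⊕ M1 over the first 9 bytes.
byte 0: (5d xor e2) xor 48 = bf xor 48 = f7
byte 1: (e3 xor 72) xor 54 = 91 xor 54 = c5
byte 2: (6d xor b5) xor 54 = d8 xor 54 = 8c
byte 3: (17 xor 6e) xor 50 = 79 xor 50 = 29
byte 4: (67 xor 78) xor 2f = 1f xor 2f = 30
byte 5: (4f xor bd) xor 31 = f2 xor 31 = c3
byte 6: (bb xor 36) xor 20 = 8d xor 20 = ad
byte 7: (4a xor c8) xor 65 = 82 xor 65 = e7
byte 8: (f2 xor 8a) xor 72 = 78 xor 72 = 0a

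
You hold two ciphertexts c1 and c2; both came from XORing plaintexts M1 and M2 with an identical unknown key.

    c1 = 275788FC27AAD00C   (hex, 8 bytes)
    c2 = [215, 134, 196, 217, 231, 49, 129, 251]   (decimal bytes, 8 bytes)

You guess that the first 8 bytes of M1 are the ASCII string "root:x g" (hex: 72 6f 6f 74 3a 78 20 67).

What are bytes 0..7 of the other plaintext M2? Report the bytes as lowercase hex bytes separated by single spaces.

First, c1 ⊕ c2 = (M1 ⊕ K) ⊕ (M2 ⊕ K) = M1 ⊕ M2, so the key drops out. Then M2 = (M1 ⊕ M2) ⊕ M1 over the first 8 bytes.
byte 0: (27 ^ d7) ^ 72 = f0 ^ 72 = 82
byte 1: (57 ^ 86) ^ 6f = d1 ^ 6f = be
byte 2: (88 ^ c4) ^ 6f = 4c ^ 6f = 23
byte 3: (fc ^ d9) ^ 74 = 25 ^ 74 = 51
byte 4: (27 ^ e7) ^ 3a = c0 ^ 3a = fa
byte 5: (aa ^ 31) ^ 78 = 9b ^ 78 = e3
byte 6: (d0 ^ 81) ^ 20 = 51 ^ 20 = 71
byte 7: (0c ^ fb) ^ 67 = f7 ^ 67 = 90

82 be 23 51 fa e3 71 90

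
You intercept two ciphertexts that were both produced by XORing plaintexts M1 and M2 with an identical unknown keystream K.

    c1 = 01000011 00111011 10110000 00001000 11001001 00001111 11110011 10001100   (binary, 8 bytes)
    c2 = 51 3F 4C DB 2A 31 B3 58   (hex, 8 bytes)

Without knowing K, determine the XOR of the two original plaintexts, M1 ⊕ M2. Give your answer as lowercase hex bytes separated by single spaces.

12 04 fc d3 e3 3e 40 d4

c1 ⊕ c2 = (M1 ⊕ K) ⊕ (M2 ⊕ K) = M1 ⊕ M2 — the shared key cancels under XOR.
byte 0: 43 xor 51 = 12
byte 1: 3b xor 3f = 04
byte 2: b0 xor 4c = fc
byte 3: 08 xor db = d3
byte 4: c9 xor 2a = e3
byte 5: 0f xor 31 = 3e
byte 6: f3 xor b3 = 40
byte 7: 8c xor 58 = d4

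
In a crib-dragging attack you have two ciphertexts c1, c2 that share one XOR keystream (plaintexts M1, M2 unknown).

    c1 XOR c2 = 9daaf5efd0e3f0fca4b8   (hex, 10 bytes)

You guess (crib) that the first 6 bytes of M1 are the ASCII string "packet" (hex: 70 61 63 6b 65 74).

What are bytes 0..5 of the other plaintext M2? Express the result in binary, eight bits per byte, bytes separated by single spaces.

11101101 11001011 10010110 10000100 10110101 10010111

Since c1 ⊕ c2 = M1 ⊕ M2, XORing with the guessed M1 bytes yields the corresponding M2 bytes: M2 = (c1 ⊕ c2) ⊕ M1.
157 ^ 112 = 237
170 ^  97 = 203
245 ^  99 = 150
239 ^ 107 = 132
208 ^ 101 = 181
227 ^ 116 = 151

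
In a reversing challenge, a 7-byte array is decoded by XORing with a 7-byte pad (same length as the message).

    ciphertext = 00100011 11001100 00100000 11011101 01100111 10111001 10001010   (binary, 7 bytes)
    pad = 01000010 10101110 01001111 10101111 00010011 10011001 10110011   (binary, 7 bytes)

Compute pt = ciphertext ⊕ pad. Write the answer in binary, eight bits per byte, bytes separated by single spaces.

byte 0: 23 ⊕ 42 = 61
byte 1: cc ⊕ ae = 62
byte 2: 20 ⊕ 4f = 6f
byte 3: dd ⊕ af = 72
byte 4: 67 ⊕ 13 = 74
byte 5: b9 ⊕ 99 = 20
byte 6: 8a ⊕ b3 = 39

01100001 01100010 01101111 01110010 01110100 00100000 00111001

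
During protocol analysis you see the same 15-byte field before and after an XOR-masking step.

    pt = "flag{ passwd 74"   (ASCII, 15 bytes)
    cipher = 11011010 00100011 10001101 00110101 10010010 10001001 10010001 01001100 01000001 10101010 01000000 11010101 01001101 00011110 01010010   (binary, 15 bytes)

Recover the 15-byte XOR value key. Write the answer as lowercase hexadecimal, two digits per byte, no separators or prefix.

bc4fec52e9a9e12d32d937b16d2966

Since cipher = pt ⊕ key, XORing both sides with pt gives key = pt ⊕ cipher.
66 XOR da = bc
6c XOR 23 = 4f
61 XOR 8d = ec
67 XOR 35 = 52
7b XOR 92 = e9
20 XOR 89 = a9
70 XOR 91 = e1
61 XOR 4c = 2d
73 XOR 41 = 32
73 XOR aa = d9
77 XOR 40 = 37
64 XOR d5 = b1
20 XOR 4d = 6d
37 XOR 1e = 29
34 XOR 52 = 66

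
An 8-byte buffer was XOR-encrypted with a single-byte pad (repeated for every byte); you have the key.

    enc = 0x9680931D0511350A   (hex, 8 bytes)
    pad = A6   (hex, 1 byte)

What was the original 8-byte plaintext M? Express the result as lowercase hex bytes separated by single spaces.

30 26 35 bb a3 b7 93 ac

The 1-byte key repeats, so the effective keystream is a6 a6 a6 a6 a6 a6 a6 a6.
byte 0: 96 xor a6 = 30
byte 1: 80 xor a6 = 26
byte 2: 93 xor a6 = 35
byte 3: 1d xor a6 = bb
byte 4: 05 xor a6 = a3
byte 5: 11 xor a6 = b7
byte 6: 35 xor a6 = 93
byte 7: 0a xor a6 = ac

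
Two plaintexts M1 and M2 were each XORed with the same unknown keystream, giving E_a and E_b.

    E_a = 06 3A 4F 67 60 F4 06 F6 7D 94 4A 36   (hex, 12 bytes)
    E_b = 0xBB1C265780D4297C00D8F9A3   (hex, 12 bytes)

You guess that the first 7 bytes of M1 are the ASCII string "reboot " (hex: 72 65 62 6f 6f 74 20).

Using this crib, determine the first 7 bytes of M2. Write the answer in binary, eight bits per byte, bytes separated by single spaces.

First, E_a ⊕ E_b = (M1 ⊕ K) ⊕ (M2 ⊕ K) = M1 ⊕ M2, so the key drops out. Then M2 = (M1 ⊕ M2) ⊕ M1 over the first 7 bytes.
byte 0: (06 xor bb) xor 72 = bd xor 72 = cf
byte 1: (3a xor 1c) xor 65 = 26 xor 65 = 43
byte 2: (4f xor 26) xor 62 = 69 xor 62 = 0b
byte 3: (67 xor 57) xor 6f = 30 xor 6f = 5f
byte 4: (60 xor 80) xor 6f = e0 xor 6f = 8f
byte 5: (f4 xor d4) xor 74 = 20 xor 74 = 54
byte 6: (06 xor 29) xor 20 = 2f xor 20 = 0f

11001111 01000011 00001011 01011111 10001111 01010100 00001111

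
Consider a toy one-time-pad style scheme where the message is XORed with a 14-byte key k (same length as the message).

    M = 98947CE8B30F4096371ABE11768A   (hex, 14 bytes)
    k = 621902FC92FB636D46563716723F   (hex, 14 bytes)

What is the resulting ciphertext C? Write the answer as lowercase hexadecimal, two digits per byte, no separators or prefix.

fa8d7e1421f423fb714c890704b5

XOR is its own inverse, so applying the key byte-wise gives the result directly.
10011000 xor 01100010 = 11111010
10010100 xor 00011001 = 10001101
01111100 xor 00000010 = 01111110
11101000 xor 11111100 = 00010100
10110011 xor 10010010 = 00100001
00001111 xor 11111011 = 11110100
01000000 xor 01100011 = 00100011
10010110 xor 01101101 = 11111011
00110111 xor 01000110 = 01110001
00011010 xor 01010110 = 01001100
10111110 xor 00110111 = 10001001
00010001 xor 00010110 = 00000111
01110110 xor 01110010 = 00000100
10001010 xor 00111111 = 10110101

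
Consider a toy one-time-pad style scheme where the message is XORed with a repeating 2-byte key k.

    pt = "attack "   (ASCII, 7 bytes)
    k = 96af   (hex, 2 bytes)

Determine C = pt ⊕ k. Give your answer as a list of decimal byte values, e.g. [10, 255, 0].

[247, 219, 226, 206, 245, 196, 182]

The 2-byte key repeats, so the effective keystream is 96 af 96 af 96 af 96.
byte 0: 61 XOR 96 = f7
byte 1: 74 XOR af = db
byte 2: 74 XOR 96 = e2
byte 3: 61 XOR af = ce
byte 4: 63 XOR 96 = f5
byte 5: 6b XOR af = c4
byte 6: 20 XOR 96 = b6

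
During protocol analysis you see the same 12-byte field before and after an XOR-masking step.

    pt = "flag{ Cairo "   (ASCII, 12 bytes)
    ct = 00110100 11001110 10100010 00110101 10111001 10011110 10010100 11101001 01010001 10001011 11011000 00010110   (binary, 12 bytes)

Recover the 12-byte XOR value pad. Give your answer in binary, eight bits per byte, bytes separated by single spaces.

01010010 10100010 11000011 01010010 11000010 10111110 11010111 10001000 00111000 11111001 10110111 00110110

Since ct = pt ⊕ pad, XORing both sides with pt gives pad = pt ⊕ ct.
102 ⊕  52 =  82
108 ⊕ 206 = 162
 97 ⊕ 162 = 195
103 ⊕  53 =  82
123 ⊕ 185 = 194
 32 ⊕ 158 = 190
 67 ⊕ 148 = 215
 97 ⊕ 233 = 136
105 ⊕  81 =  56
114 ⊕ 139 = 249
111 ⊕ 216 = 183
 32 ⊕  22 =  54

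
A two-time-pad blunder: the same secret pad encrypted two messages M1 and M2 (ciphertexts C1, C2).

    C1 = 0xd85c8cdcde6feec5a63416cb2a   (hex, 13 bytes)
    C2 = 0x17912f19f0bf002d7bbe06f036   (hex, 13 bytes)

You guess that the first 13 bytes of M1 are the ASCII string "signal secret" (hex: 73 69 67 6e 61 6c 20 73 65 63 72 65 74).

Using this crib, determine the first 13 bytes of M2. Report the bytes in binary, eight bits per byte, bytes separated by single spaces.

10111100 10100100 11000100 10101011 01001111 10111100 11001110 10011011 10111000 11101001 01100010 01011110 01101000

First, C1 ⊕ C2 = (M1 ⊕ K) ⊕ (M2 ⊕ K) = M1 ⊕ M2, so the key drops out. Then M2 = (M1 ⊕ M2) ⊕ M1 over the first 13 bytes.
byte 0: (d8 XOR 17) XOR 73 = cf XOR 73 = bc
byte 1: (5c XOR 91) XOR 69 = cd XOR 69 = a4
byte 2: (8c XOR 2f) XOR 67 = a3 XOR 67 = c4
byte 3: (dc XOR 19) XOR 6e = c5 XOR 6e = ab
byte 4: (de XOR f0) XOR 61 = 2e XOR 61 = 4f
byte 5: (6f XOR bf) XOR 6c = d0 XOR 6c = bc
byte 6: (ee XOR 00) XOR 20 = ee XOR 20 = ce
byte 7: (c5 XOR 2d) XOR 73 = e8 XOR 73 = 9b
byte 8: (a6 XOR 7b) XOR 65 = dd XOR 65 = b8
byte 9: (34 XOR be) XOR 63 = 8a XOR 63 = e9
byte 10: (16 XOR 06) XOR 72 = 10 XOR 72 = 62
byte 11: (cb XOR f0) XOR 65 = 3b XOR 65 = 5e
byte 12: (2a XOR 36) XOR 74 = 1c XOR 74 = 68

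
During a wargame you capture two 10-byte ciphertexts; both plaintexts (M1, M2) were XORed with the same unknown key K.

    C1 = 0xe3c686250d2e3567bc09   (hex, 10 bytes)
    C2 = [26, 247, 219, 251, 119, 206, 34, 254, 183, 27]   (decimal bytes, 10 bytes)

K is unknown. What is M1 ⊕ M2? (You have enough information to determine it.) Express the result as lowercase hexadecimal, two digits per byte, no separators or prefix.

C1 ⊕ C2 = (M1 ⊕ K) ⊕ (M2 ⊕ K) = M1 ⊕ M2 — the shared key cancels under XOR.
e3 ⊕ 1a = f9
c6 ⊕ f7 = 31
86 ⊕ db = 5d
25 ⊕ fb = de
0d ⊕ 77 = 7a
2e ⊕ ce = e0
35 ⊕ 22 = 17
67 ⊕ fe = 99
bc ⊕ b7 = 0b
09 ⊕ 1b = 12

f9315dde7ae017990b12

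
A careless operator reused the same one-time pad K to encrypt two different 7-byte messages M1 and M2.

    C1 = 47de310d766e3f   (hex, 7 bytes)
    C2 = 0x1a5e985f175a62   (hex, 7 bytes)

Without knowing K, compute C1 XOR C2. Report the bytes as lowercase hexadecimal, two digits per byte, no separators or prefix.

C1 ⊕ C2 = (M1 ⊕ K) ⊕ (M2 ⊕ K) = M1 ⊕ M2 — the shared key cancels under XOR.
 71 xor  26 =  93
222 xor  94 = 128
 49 xor 152 = 169
 13 xor  95 =  82
118 xor  23 =  97
110 xor  90 =  52
 63 xor  98 =  93

5d80a95261345d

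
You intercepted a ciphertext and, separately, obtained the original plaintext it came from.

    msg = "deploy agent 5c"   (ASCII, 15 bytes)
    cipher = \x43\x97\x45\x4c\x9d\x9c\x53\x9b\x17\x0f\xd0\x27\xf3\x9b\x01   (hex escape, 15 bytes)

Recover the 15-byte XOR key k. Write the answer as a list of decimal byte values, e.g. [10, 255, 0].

Since cipher = msg ⊕ k, XORing both sides with msg gives k = msg ⊕ cipher.
64 ⊕ 43 = 27
65 ⊕ 97 = f2
70 ⊕ 45 = 35
6c ⊕ 4c = 20
6f ⊕ 9d = f2
79 ⊕ 9c = e5
20 ⊕ 53 = 73
61 ⊕ 9b = fa
67 ⊕ 17 = 70
65 ⊕ 0f = 6a
6e ⊕ d0 = be
74 ⊕ 27 = 53
20 ⊕ f3 = d3
35 ⊕ 9b = ae
63 ⊕ 01 = 62

[39, 242, 53, 32, 242, 229, 115, 250, 112, 106, 190, 83, 211, 174, 98]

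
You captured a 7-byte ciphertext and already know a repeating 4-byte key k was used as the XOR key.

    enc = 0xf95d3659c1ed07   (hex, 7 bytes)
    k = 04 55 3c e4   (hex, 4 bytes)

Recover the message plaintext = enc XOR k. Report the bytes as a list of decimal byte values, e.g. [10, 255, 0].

[253, 8, 10, 189, 197, 184, 59]

The 4-byte key repeats, so the effective keystream is 04 55 3c e4 04 55 3c.
byte 0: 249 ^   4 = 253
byte 1:  93 ^  85 =   8
byte 2:  54 ^  60 =  10
byte 3:  89 ^ 228 = 189
byte 4: 193 ^   4 = 197
byte 5: 237 ^  85 = 184
byte 6:   7 ^  60 =  59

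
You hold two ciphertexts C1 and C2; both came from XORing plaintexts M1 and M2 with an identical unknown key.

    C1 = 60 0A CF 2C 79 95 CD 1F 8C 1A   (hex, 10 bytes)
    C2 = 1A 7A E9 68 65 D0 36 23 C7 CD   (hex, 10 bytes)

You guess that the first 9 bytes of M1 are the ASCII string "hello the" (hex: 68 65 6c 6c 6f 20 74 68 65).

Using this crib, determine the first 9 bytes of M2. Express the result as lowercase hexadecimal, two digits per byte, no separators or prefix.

12154a2873658f542e

First, C1 ⊕ C2 = (M1 ⊕ K) ⊕ (M2 ⊕ K) = M1 ⊕ M2, so the key drops out. Then M2 = (M1 ⊕ M2) ⊕ M1 over the first 9 bytes.
byte 0: (60 ⊕ 1a) ⊕ 68 = 7a ⊕ 68 = 12
byte 1: (0a ⊕ 7a) ⊕ 65 = 70 ⊕ 65 = 15
byte 2: (cf ⊕ e9) ⊕ 6c = 26 ⊕ 6c = 4a
byte 3: (2c ⊕ 68) ⊕ 6c = 44 ⊕ 6c = 28
byte 4: (79 ⊕ 65) ⊕ 6f = 1c ⊕ 6f = 73
byte 5: (95 ⊕ d0) ⊕ 20 = 45 ⊕ 20 = 65
byte 6: (cd ⊕ 36) ⊕ 74 = fb ⊕ 74 = 8f
byte 7: (1f ⊕ 23) ⊕ 68 = 3c ⊕ 68 = 54
byte 8: (8c ⊕ c7) ⊕ 65 = 4b ⊕ 65 = 2e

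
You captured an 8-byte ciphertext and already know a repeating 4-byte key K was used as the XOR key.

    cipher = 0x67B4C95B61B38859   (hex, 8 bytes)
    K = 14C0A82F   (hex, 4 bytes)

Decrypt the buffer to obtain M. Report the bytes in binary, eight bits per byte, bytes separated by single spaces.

01110011 01110100 01100001 01110100 01110101 01110011 00100000 01110110

The 4-byte key repeats, so the effective keystream is 14 c0 a8 2f 14 c0 a8 2f.
byte 0: 103 xor  20 = 115
byte 1: 180 xor 192 = 116
byte 2: 201 xor 168 =  97
byte 3:  91 xor  47 = 116
byte 4:  97 xor  20 = 117
byte 5: 179 xor 192 = 115
byte 6: 136 xor 168 =  32
byte 7:  89 xor  47 = 118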